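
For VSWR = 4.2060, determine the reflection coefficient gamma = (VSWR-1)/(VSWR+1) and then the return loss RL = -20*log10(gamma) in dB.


gamma = (4.2060 - 1) / (4.2060 + 1) = 0.6158279
RL = -20 * log10(0.6158279) = 4.211 dB

4.211 dB


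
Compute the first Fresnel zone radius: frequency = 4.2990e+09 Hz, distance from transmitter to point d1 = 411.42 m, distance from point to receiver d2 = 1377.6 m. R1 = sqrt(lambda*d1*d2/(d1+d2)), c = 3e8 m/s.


lambda = c / f = 3.0000e+08 / 4.2990e+09 = 0.06978367 m
R1 = sqrt(0.06978367 * 411.42 * 1377.6 / (411.42 + 1377.6)) = 4.702 m

4.702 m


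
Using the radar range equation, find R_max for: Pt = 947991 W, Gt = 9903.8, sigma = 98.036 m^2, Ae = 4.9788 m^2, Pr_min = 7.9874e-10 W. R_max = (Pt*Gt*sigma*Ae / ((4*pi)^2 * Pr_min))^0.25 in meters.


R^4 = 947991*9903.8*98.036*4.9788 / ((4*pi)^2 * 7.9874e-10) = 3.633216e+19
R_max = 3.633216e+19^0.25 = 77638 m

77638 m


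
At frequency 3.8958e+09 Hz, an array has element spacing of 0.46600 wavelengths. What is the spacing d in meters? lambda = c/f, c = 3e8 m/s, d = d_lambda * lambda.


lambda = c / f = 3.0000e+08 / 3.8958e+09 = 0.07700601 m
d = 0.46600 * 0.07700601 = 0.03588 m

0.03588 m


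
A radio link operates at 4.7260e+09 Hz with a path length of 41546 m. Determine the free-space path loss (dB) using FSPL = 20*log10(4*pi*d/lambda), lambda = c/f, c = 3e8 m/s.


lambda = c / f = 3.0000e+08 / 4.7260e+09 = 0.06347863 m
FSPL = 20 * log10(4*pi*41546/0.06347863) = 138.3 dB

138.3 dB


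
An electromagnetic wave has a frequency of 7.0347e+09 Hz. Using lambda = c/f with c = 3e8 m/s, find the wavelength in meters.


lambda = c / f = 3.0000e+08 / 7.0347e+09 = 0.04265 m

0.04265 m


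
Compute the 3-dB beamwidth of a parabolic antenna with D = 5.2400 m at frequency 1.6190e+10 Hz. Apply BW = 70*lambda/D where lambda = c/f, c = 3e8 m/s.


lambda = c / f = 3.0000e+08 / 1.6190e+10 = 0.01852996 m
BW = 70 * 0.01852996 / 5.2400 = 0.2475 deg

0.2475 deg


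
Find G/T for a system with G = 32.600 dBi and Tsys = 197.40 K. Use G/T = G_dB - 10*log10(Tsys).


G/T = 32.600 - 10*log10(197.40) = 32.600 - 22.95347 = 9.647 dB/K

9.647 dB/K


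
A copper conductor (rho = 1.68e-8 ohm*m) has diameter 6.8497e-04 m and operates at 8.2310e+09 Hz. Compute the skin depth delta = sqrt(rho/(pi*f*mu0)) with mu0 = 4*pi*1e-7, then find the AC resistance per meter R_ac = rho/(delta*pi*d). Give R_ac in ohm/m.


delta = sqrt(1.68e-8 / (pi * 8.2310e+09 * 4*pi*1e-7)) = 7.190324e-07 m
R_ac = 1.68e-8 / (7.190324e-07 * pi * 6.8497e-04) = 10.86 ohm/m

10.86 ohm/m


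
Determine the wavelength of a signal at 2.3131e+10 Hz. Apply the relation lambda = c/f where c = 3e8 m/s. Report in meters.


lambda = c / f = 3.0000e+08 / 2.3131e+10 = 0.01297 m

0.01297 m


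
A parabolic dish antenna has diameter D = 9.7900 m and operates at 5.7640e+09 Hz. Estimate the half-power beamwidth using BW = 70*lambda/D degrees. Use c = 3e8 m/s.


lambda = c / f = 3.0000e+08 / 5.7640e+09 = 0.05204719 m
BW = 70 * 0.05204719 / 9.7900 = 0.3721 deg

0.3721 deg


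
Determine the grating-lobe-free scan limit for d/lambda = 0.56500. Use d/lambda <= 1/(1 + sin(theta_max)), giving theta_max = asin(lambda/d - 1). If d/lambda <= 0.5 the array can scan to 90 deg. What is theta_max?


lambda/d - 1 = 1/0.56500 - 1 = 0.7699115
theta_max = asin(0.7699115) = 50.35 deg

50.35 deg


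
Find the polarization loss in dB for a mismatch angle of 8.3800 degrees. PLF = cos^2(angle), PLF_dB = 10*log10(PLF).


PLF_linear = cos^2(8.3800 deg) = 0.9787605
PLF_dB = 10 * log10(0.9787605) = -0.09324 dB

-0.09324 dB


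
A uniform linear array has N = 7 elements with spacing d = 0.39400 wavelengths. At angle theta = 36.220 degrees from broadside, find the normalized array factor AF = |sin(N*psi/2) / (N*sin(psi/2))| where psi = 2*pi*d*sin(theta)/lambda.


psi = 2*pi*0.39400*sin(36.220 deg) = 1.462786 rad
AF = |sin(7*1.462786/2) / (7*sin(1.462786/2))| = 0.1964

0.1964


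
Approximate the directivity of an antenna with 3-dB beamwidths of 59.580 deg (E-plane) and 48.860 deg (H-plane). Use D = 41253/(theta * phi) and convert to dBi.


D_linear = 41253 / (59.580 * 48.860) = 14.17104
D_dBi = 10 * log10(14.17104) = 11.51 dBi

11.51 dBi


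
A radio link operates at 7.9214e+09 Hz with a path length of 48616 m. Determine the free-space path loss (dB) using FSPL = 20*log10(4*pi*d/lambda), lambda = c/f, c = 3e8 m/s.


lambda = c / f = 3.0000e+08 / 7.9214e+09 = 0.03787209 m
FSPL = 20 * log10(4*pi*48616/0.03787209) = 144.2 dB

144.2 dB


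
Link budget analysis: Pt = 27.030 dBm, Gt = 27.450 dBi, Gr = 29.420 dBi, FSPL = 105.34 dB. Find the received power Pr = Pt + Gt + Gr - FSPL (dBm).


Pr = 27.030 + 27.450 + 29.420 - 105.34 = -21.44 dBm

-21.44 dBm


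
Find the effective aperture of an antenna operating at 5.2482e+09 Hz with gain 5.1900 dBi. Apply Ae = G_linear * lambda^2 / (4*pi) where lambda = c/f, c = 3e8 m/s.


lambda = c / f = 3.0000e+08 / 5.2482e+09 = 0.05716246 m
G_linear = 10^(5.1900/10) = 3.303695
Ae = G_linear * lambda^2 / (4*pi) = 3.303695 * 0.05716246^2 / (4*pi) = 8.590e-04 m^2

8.590e-04 m^2


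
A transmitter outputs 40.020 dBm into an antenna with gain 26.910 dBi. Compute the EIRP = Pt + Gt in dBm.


EIRP = Pt + Gt = 40.020 + 26.910 = 66.93 dBm

66.93 dBm


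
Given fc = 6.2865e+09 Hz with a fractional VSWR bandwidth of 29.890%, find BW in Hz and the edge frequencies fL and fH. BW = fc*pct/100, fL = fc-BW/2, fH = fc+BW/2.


BW = 6.2865e+09 * 29.890/100 = 1.879035e+09 Hz
fL = 6.2865e+09 - 1.879035e+09/2 = 5.347e+09 Hz
fH = 6.2865e+09 + 1.879035e+09/2 = 7.226e+09 Hz

BW=1.879e+09 Hz, fL=5.347e+09 Hz, fH=7.226e+09 Hz


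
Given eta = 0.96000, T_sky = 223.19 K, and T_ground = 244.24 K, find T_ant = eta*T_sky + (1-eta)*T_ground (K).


T_ant = 0.96000 * 223.19 + (1 - 0.96000) * 244.24 = 224.0 K

224.0 K


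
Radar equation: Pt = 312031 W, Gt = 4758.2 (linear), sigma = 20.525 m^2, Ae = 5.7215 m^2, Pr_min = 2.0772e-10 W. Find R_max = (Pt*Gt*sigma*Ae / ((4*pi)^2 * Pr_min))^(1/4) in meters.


R^4 = 312031*4758.2*20.525*5.7215 / ((4*pi)^2 * 2.0772e-10) = 5.315394e+18
R_max = 5.315394e+18^0.25 = 48016 m

48016 m


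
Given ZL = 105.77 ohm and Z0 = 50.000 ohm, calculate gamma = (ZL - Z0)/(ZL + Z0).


gamma = (105.77 - 50.000) / (105.77 + 50.000) = 0.3580

0.3580


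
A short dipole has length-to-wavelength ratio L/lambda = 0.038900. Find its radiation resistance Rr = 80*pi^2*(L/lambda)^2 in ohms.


Rr = 80 * pi^2 * (0.038900)^2 = 80 * 9.869604 * 1.513210e-03 = 1.195 ohm

1.195 ohm


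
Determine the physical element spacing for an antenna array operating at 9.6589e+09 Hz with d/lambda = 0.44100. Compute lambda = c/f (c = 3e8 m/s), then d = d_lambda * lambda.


lambda = c / f = 3.0000e+08 / 9.6589e+09 = 0.03105944 m
d = 0.44100 * 0.03105944 = 0.01370 m

0.01370 m


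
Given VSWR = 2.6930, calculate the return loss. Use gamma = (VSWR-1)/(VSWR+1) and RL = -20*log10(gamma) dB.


gamma = (2.6930 - 1) / (2.6930 + 1) = 0.4584349
RL = -20 * log10(0.4584349) = 6.774 dB

6.774 dB


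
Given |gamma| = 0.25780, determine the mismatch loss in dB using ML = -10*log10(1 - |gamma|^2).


ML = -10 * log10(1 - 0.25780^2) = -10 * log10(0.93353916) = 0.2987 dB

0.2987 dB


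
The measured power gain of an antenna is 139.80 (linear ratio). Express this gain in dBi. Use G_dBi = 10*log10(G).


G_dBi = 10 * log10(139.80) = 21.46 dBi

21.46 dBi


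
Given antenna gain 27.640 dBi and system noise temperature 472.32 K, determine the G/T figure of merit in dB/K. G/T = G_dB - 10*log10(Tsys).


G/T = 27.640 - 10*log10(472.32) = 27.640 - 26.74236 = 0.8976 dB/K

0.8976 dB/K


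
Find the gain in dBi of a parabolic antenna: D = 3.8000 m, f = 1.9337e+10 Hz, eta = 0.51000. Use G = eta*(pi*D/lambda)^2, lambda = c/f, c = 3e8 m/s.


lambda = c / f = 3.0000e+08 / 1.9337e+10 = 0.01551430 m
G_linear = 0.51000 * (pi * 3.8000 / 0.01551430)^2 = 301976.2
G_dBi = 10 * log10(301976.2) = 54.80 dBi

54.80 dBi


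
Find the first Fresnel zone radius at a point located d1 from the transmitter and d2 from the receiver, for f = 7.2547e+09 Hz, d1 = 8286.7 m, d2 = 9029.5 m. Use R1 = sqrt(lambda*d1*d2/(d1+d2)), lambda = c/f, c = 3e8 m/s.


lambda = c / f = 3.0000e+08 / 7.2547e+09 = 0.04135250 m
R1 = sqrt(0.04135250 * 8286.7 * 9029.5 / (8286.7 + 9029.5)) = 13.37 m

13.37 m


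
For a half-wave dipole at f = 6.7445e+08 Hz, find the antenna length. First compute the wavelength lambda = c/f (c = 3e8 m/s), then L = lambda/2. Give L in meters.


lambda = c / f = 3.0000e+08 / 6.7445e+08 = 0.4448069 m
L = lambda / 2 = 0.4448069 / 2 = 0.2224 m

0.2224 m


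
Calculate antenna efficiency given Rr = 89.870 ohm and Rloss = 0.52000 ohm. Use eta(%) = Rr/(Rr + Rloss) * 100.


eta = 89.870 / (89.870 + 0.52000) * 100 = 99.42%

99.42%


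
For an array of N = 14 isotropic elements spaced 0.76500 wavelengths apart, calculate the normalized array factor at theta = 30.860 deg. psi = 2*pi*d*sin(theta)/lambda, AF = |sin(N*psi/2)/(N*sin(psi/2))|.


psi = 2*pi*0.76500*sin(30.860 deg) = 2.465526 rad
AF = |sin(14*2.465526/2) / (14*sin(2.465526/2))| = 0.07570

0.07570


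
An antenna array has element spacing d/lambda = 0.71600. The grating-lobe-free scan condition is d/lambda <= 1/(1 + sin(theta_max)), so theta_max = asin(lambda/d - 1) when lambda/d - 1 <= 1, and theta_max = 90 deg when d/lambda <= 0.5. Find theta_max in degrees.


lambda/d - 1 = 1/0.71600 - 1 = 0.3966480
theta_max = asin(0.3966480) = 23.37 deg

23.37 deg


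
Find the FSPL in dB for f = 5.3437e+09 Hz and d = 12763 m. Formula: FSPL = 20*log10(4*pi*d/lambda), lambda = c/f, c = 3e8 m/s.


lambda = c / f = 3.0000e+08 / 5.3437e+09 = 0.05614088 m
FSPL = 20 * log10(4*pi*12763/0.05614088) = 129.1 dB

129.1 dB


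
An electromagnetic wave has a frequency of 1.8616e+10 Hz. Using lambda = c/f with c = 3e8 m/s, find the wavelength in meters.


lambda = c / f = 3.0000e+08 / 1.8616e+10 = 0.01612 m

0.01612 m


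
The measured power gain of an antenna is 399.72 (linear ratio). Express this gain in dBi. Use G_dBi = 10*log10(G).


G_dBi = 10 * log10(399.72) = 26.02 dBi

26.02 dBi


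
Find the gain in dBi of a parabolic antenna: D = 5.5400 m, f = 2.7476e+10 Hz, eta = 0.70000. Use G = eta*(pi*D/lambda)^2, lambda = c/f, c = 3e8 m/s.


lambda = c / f = 3.0000e+08 / 2.7476e+10 = 0.01091862 m
G_linear = 0.70000 * (pi * 5.5400 / 0.01091862)^2 = 1.778614e+06
G_dBi = 10 * log10(1.778614e+06) = 62.50 dBi

62.50 dBi


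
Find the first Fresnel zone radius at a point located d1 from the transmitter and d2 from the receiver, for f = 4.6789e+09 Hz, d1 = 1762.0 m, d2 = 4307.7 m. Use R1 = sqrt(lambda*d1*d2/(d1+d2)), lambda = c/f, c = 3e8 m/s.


lambda = c / f = 3.0000e+08 / 4.6789e+09 = 0.06411763 m
R1 = sqrt(0.06411763 * 1762.0 * 4307.7 / (1762.0 + 4307.7)) = 8.954 m

8.954 m


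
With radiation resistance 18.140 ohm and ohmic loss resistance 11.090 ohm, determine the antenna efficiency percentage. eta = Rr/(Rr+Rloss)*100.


eta = 18.140 / (18.140 + 11.090) * 100 = 62.06%

62.06%


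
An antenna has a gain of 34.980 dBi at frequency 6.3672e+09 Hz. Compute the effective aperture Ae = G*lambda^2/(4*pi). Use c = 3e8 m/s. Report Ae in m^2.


lambda = c / f = 3.0000e+08 / 6.3672e+09 = 0.04711647 m
G_linear = 10^(34.980/10) = 3147.748
Ae = G_linear * lambda^2 / (4*pi) = 3147.748 * 0.04711647^2 / (4*pi) = 0.5561 m^2

0.5561 m^2


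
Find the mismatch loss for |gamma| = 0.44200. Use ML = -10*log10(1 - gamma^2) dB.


ML = -10 * log10(1 - 0.44200^2) = -10 * log10(0.804636) = 0.9440 dB

0.9440 dB


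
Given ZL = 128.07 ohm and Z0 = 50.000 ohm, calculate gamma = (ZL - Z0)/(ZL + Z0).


gamma = (128.07 - 50.000) / (128.07 + 50.000) = 0.4384

0.4384


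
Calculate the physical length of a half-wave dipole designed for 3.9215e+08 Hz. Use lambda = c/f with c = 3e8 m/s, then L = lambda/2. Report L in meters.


lambda = c / f = 3.0000e+08 / 3.9215e+08 = 0.7650134 m
L = lambda / 2 = 0.7650134 / 2 = 0.3825 m

0.3825 m


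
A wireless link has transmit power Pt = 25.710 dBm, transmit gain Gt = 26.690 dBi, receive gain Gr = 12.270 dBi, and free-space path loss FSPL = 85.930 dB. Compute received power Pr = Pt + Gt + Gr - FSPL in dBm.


Pr = 25.710 + 26.690 + 12.270 - 85.930 = -21.26 dBm

-21.26 dBm


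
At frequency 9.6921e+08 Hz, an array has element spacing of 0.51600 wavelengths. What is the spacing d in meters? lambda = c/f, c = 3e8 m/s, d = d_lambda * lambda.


lambda = c / f = 3.0000e+08 / 9.6921e+08 = 0.3095304 m
d = 0.51600 * 0.3095304 = 0.1597 m

0.1597 m


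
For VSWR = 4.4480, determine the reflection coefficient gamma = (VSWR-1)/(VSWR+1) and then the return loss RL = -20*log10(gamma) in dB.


gamma = (4.4480 - 1) / (4.4480 + 1) = 0.6328928
RL = -20 * log10(0.6328928) = 3.973 dB

3.973 dB


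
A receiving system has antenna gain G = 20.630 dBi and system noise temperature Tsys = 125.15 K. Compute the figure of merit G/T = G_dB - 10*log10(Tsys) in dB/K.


G/T = 20.630 - 10*log10(125.15) = 20.630 - 20.97431 = -0.3443 dB/K

-0.3443 dB/K


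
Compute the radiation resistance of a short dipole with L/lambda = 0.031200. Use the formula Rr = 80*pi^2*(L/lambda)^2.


Rr = 80 * pi^2 * (0.031200)^2 = 80 * 9.869604 * 9.734400e-04 = 0.7686 ohm

0.7686 ohm


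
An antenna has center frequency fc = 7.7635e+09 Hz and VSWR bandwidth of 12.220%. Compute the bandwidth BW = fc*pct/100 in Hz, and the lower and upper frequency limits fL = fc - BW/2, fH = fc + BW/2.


BW = 7.7635e+09 * 12.220/100 = 9.486997e+08 Hz
fL = 7.7635e+09 - 9.486997e+08/2 = 7.289e+09 Hz
fH = 7.7635e+09 + 9.486997e+08/2 = 8.238e+09 Hz

BW=9.487e+08 Hz, fL=7.289e+09 Hz, fH=8.238e+09 Hz


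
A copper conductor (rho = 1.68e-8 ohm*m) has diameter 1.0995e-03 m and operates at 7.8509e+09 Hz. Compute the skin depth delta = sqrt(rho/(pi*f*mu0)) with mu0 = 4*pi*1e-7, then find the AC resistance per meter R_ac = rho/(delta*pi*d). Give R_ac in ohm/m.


delta = sqrt(1.68e-8 / (pi * 7.8509e+09 * 4*pi*1e-7)) = 7.362326e-07 m
R_ac = 1.68e-8 / (7.362326e-07 * pi * 1.0995e-03) = 6.606 ohm/m

6.606 ohm/m


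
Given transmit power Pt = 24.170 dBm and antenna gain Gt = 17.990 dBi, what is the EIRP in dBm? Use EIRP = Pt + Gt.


EIRP = Pt + Gt = 24.170 + 17.990 = 42.16 dBm

42.16 dBm


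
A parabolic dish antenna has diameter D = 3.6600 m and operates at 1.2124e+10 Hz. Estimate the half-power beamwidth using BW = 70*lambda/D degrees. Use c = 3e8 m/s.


lambda = c / f = 3.0000e+08 / 1.2124e+10 = 0.02474431 m
BW = 70 * 0.02474431 / 3.6600 = 0.4733 deg

0.4733 deg


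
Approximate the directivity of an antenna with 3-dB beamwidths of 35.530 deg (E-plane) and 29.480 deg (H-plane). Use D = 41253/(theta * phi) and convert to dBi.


D_linear = 41253 / (35.530 * 29.480) = 39.38518
D_dBi = 10 * log10(39.38518) = 15.95 dBi

15.95 dBi


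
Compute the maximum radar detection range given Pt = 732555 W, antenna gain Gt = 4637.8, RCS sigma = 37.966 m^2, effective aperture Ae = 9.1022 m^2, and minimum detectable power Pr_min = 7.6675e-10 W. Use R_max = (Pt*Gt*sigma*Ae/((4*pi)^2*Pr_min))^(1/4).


R^4 = 732555*4637.8*37.966*9.1022 / ((4*pi)^2 * 7.6675e-10) = 9.696611e+18
R_max = 9.696611e+18^0.25 = 55803 m

55803 m


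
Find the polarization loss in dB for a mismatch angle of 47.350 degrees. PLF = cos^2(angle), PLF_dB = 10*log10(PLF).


PLF_linear = cos^2(47.350 deg) = 0.4590307
PLF_dB = 10 * log10(0.4590307) = -3.382 dB

-3.382 dB


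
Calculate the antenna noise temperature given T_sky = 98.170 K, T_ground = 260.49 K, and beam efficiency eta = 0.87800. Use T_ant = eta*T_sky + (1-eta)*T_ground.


T_ant = 0.87800 * 98.170 + (1 - 0.87800) * 260.49 = 118.0 K

118.0 K


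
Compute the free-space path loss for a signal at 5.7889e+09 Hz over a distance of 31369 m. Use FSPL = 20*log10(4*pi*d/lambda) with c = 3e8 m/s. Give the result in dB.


lambda = c / f = 3.0000e+08 / 5.7889e+09 = 0.05182332 m
FSPL = 20 * log10(4*pi*31369/0.05182332) = 137.6 dB

137.6 dB


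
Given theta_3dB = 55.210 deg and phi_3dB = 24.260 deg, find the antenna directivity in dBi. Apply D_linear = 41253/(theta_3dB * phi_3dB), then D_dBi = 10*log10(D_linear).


D_linear = 41253 / (55.210 * 24.260) = 30.79974
D_dBi = 10 * log10(30.79974) = 14.89 dBi

14.89 dBi


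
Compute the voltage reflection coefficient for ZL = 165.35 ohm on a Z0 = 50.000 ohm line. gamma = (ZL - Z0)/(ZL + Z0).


gamma = (165.35 - 50.000) / (165.35 + 50.000) = 0.5356

0.5356


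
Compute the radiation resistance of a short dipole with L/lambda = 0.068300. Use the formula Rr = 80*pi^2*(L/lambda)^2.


Rr = 80 * pi^2 * (0.068300)^2 = 80 * 9.869604 * 4.664890e-03 = 3.683 ohm

3.683 ohm


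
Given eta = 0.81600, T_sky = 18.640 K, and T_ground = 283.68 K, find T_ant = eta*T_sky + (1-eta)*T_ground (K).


T_ant = 0.81600 * 18.640 + (1 - 0.81600) * 283.68 = 67.41 K

67.41 K


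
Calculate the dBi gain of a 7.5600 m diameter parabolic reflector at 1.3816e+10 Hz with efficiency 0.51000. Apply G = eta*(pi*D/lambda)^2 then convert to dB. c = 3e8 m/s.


lambda = c / f = 3.0000e+08 / 1.3816e+10 = 0.02171395 m
G_linear = 0.51000 * (pi * 7.5600 / 0.02171395)^2 = 610148.9
G_dBi = 10 * log10(610148.9) = 57.85 dBi

57.85 dBi


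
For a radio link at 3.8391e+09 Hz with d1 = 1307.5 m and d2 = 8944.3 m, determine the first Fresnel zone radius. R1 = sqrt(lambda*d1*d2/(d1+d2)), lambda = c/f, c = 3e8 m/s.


lambda = c / f = 3.0000e+08 / 3.8391e+09 = 0.07814331 m
R1 = sqrt(0.07814331 * 1307.5 * 8944.3 / (1307.5 + 8944.3)) = 9.441 m

9.441 m


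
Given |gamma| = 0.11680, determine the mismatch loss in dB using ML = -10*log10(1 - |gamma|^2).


ML = -10 * log10(1 - 0.11680^2) = -10 * log10(0.98635776) = 0.05966 dB

0.05966 dB


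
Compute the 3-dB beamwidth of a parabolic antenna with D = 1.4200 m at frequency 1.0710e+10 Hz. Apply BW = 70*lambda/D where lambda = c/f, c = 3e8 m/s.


lambda = c / f = 3.0000e+08 / 1.0710e+10 = 0.02801120 m
BW = 70 * 0.02801120 / 1.4200 = 1.381 deg

1.381 deg


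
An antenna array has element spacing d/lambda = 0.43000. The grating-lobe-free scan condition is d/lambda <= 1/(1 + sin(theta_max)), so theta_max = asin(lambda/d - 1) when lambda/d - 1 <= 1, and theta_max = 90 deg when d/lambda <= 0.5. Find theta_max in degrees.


lambda/d - 1 = 1/0.43000 - 1 = 1.325581 >= 1
d/lambda <= 0.5, so the array can scan to endfire without grating lobes: theta_max = 90 deg

90 deg


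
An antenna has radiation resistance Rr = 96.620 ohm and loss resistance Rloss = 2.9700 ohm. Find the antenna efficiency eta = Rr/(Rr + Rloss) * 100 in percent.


eta = 96.620 / (96.620 + 2.9700) * 100 = 97.02%

97.02%


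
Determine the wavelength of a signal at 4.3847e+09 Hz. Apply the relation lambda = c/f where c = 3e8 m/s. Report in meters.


lambda = c / f = 3.0000e+08 / 4.3847e+09 = 0.06842 m

0.06842 m


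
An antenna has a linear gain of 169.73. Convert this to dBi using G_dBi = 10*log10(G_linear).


G_dBi = 10 * log10(169.73) = 22.30 dBi

22.30 dBi


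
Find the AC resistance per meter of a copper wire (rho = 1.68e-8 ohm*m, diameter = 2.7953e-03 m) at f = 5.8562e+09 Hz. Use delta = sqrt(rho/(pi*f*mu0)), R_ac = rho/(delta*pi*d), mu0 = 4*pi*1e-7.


delta = sqrt(1.68e-8 / (pi * 5.8562e+09 * 4*pi*1e-7)) = 8.524459e-07 m
R_ac = 1.68e-8 / (8.524459e-07 * pi * 2.7953e-03) = 2.244 ohm/m

2.244 ohm/m


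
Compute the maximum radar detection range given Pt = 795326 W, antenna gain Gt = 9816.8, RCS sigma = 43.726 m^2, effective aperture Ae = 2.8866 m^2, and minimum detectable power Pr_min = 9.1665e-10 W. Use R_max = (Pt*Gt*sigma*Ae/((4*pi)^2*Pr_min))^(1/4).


R^4 = 795326*9816.8*43.726*2.8866 / ((4*pi)^2 * 9.1665e-10) = 6.807979e+18
R_max = 6.807979e+18^0.25 = 51080 m

51080 m


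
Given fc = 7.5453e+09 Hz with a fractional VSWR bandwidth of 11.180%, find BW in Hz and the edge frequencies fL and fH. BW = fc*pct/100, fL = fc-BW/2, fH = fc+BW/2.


BW = 7.5453e+09 * 11.180/100 = 8.435645e+08 Hz
fL = 7.5453e+09 - 8.435645e+08/2 = 7.124e+09 Hz
fH = 7.5453e+09 + 8.435645e+08/2 = 7.967e+09 Hz

BW=8.436e+08 Hz, fL=7.124e+09 Hz, fH=7.967e+09 Hz


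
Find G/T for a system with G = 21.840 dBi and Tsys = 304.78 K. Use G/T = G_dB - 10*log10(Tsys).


G/T = 21.840 - 10*log10(304.78) = 21.840 - 24.83986 = -3.000 dB/K

-3.000 dB/K


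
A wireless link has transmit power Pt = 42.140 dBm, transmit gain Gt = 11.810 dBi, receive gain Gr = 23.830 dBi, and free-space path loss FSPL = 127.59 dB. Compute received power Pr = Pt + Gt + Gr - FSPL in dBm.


Pr = 42.140 + 11.810 + 23.830 - 127.59 = -49.81 dBm

-49.81 dBm


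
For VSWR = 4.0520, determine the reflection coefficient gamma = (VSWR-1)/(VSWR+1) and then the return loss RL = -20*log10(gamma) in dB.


gamma = (4.0520 - 1) / (4.0520 + 1) = 0.6041172
RL = -20 * log10(0.6041172) = 4.378 dB

4.378 dB


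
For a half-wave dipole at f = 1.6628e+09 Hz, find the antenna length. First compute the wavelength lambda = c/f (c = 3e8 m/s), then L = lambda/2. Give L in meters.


lambda = c / f = 3.0000e+08 / 1.6628e+09 = 0.1804186 m
L = lambda / 2 = 0.1804186 / 2 = 0.09021 m

0.09021 m


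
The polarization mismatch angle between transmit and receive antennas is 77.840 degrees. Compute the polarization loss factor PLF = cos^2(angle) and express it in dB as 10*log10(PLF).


PLF_linear = cos^2(77.840 deg) = 0.04437021
PLF_dB = 10 * log10(0.04437021) = -13.53 dB

-13.53 dB


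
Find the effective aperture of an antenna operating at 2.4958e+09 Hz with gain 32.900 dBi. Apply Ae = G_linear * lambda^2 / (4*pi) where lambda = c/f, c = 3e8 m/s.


lambda = c / f = 3.0000e+08 / 2.4958e+09 = 0.1202019 m
G_linear = 10^(32.900/10) = 1949.845
Ae = G_linear * lambda^2 / (4*pi) = 1949.845 * 0.1202019^2 / (4*pi) = 2.242 m^2

2.242 m^2


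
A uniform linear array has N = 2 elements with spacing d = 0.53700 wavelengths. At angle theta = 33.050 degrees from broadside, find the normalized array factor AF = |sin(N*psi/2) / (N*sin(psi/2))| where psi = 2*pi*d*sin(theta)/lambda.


psi = 2*pi*0.53700*sin(33.050 deg) = 1.840119 rad
AF = |sin(2*1.840119/2) / (2*sin(1.840119/2))| = 0.6058

0.6058


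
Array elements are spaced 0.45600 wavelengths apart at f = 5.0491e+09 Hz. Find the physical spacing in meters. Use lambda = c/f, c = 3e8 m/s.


lambda = c / f = 3.0000e+08 / 5.0491e+09 = 0.05941653 m
d = 0.45600 * 0.05941653 = 0.02709 m

0.02709 m


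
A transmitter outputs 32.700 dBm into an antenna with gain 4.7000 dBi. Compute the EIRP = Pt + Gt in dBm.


EIRP = Pt + Gt = 32.700 + 4.7000 = 37.40 dBm

37.40 dBm


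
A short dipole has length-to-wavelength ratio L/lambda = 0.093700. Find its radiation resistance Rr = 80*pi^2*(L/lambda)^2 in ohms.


Rr = 80 * pi^2 * (0.093700)^2 = 80 * 9.869604 * 8.779690e-03 = 6.932 ohm

6.932 ohm


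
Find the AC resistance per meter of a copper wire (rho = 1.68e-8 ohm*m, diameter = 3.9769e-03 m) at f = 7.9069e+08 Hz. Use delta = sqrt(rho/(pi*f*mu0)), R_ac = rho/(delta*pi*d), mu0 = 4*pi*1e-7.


delta = sqrt(1.68e-8 / (pi * 7.9069e+08 * 4*pi*1e-7)) = 2.319913e-06 m
R_ac = 1.68e-8 / (2.319913e-06 * pi * 3.9769e-03) = 0.5796 ohm/m

0.5796 ohm/m


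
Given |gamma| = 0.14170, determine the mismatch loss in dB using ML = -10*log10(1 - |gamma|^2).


ML = -10 * log10(1 - 0.14170^2) = -10 * log10(0.97992111) = 0.08809 dB

0.08809 dB


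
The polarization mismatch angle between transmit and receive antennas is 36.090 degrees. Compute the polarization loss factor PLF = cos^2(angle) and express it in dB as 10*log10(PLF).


PLF_linear = cos^2(36.090 deg) = 0.6530138
PLF_dB = 10 * log10(0.6530138) = -1.851 dB

-1.851 dB


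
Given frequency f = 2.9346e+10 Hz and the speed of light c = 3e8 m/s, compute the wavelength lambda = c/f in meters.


lambda = c / f = 3.0000e+08 / 2.9346e+10 = 0.01022 m

0.01022 m


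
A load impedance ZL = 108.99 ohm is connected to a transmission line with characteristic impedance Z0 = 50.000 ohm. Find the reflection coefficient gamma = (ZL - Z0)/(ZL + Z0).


gamma = (108.99 - 50.000) / (108.99 + 50.000) = 0.3710

0.3710


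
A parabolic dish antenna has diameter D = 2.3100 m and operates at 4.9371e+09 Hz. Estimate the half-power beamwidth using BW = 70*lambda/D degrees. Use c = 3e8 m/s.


lambda = c / f = 3.0000e+08 / 4.9371e+09 = 0.06076442 m
BW = 70 * 0.06076442 / 2.3100 = 1.841 deg

1.841 deg


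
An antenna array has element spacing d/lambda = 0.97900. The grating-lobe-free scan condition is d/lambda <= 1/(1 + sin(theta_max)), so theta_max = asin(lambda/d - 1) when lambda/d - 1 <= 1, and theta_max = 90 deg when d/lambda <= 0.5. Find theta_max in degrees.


lambda/d - 1 = 1/0.97900 - 1 = 0.02145046
theta_max = asin(0.02145046) = 1.229 deg

1.229 deg


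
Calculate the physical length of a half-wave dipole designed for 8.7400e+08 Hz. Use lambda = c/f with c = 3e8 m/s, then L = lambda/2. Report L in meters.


lambda = c / f = 3.0000e+08 / 8.7400e+08 = 0.3432494 m
L = lambda / 2 = 0.3432494 / 2 = 0.1716 m

0.1716 m


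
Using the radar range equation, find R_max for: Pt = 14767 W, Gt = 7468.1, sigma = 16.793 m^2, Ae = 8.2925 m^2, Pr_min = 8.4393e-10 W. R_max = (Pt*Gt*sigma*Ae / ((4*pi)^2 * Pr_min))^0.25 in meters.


R^4 = 14767*7468.1*16.793*8.2925 / ((4*pi)^2 * 8.4393e-10) = 1.152365e+17
R_max = 1.152365e+17^0.25 = 18425 m

18425 m


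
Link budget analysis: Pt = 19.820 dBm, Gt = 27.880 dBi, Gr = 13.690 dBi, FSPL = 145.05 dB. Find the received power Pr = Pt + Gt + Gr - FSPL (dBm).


Pr = 19.820 + 27.880 + 13.690 - 145.05 = -83.66 dBm

-83.66 dBm


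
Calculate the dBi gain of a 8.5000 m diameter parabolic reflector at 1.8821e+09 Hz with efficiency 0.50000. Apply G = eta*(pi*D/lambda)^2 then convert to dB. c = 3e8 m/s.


lambda = c / f = 3.0000e+08 / 1.8821e+09 = 0.1593964 m
G_linear = 0.50000 * (pi * 8.5000 / 0.1593964)^2 = 14033.00
G_dBi = 10 * log10(14033.00) = 41.47 dBi

41.47 dBi


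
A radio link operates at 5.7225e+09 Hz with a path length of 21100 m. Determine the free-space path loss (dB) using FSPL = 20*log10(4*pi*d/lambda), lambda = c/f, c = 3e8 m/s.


lambda = c / f = 3.0000e+08 / 5.7225e+09 = 0.05242464 m
FSPL = 20 * log10(4*pi*21100/0.05242464) = 134.1 dB

134.1 dB


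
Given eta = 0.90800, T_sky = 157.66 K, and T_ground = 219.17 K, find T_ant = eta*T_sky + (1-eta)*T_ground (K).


T_ant = 0.90800 * 157.66 + (1 - 0.90800) * 219.17 = 163.3 K

163.3 K


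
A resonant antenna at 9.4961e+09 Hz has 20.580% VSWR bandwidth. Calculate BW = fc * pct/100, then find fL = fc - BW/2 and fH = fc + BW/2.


BW = 9.4961e+09 * 20.580/100 = 1.954297e+09 Hz
fL = 9.4961e+09 - 1.954297e+09/2 = 8.519e+09 Hz
fH = 9.4961e+09 + 1.954297e+09/2 = 1.047e+10 Hz

BW=1.954e+09 Hz, fL=8.519e+09 Hz, fH=1.047e+10 Hz


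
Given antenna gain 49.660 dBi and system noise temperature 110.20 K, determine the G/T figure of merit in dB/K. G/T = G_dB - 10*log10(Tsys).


G/T = 49.660 - 10*log10(110.20) = 49.660 - 20.42182 = 29.24 dB/K

29.24 dB/K


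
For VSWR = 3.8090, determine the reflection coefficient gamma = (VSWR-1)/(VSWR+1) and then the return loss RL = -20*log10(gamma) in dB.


gamma = (3.8090 - 1) / (3.8090 + 1) = 0.5841131
RL = -20 * log10(0.5841131) = 4.670 dB

4.670 dB


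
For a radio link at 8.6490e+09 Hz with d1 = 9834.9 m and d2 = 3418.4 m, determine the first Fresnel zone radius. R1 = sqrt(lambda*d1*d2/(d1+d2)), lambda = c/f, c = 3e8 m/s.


lambda = c / f = 3.0000e+08 / 8.6490e+09 = 0.03468609 m
R1 = sqrt(0.03468609 * 9834.9 * 3418.4 / (9834.9 + 3418.4)) = 9.380 m

9.380 m


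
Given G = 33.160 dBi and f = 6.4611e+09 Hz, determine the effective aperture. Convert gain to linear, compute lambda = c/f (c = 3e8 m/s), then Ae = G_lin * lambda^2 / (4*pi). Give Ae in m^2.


lambda = c / f = 3.0000e+08 / 6.4611e+09 = 0.04643172 m
G_linear = 10^(33.160/10) = 2070.141
Ae = G_linear * lambda^2 / (4*pi) = 2070.141 * 0.04643172^2 / (4*pi) = 0.3552 m^2

0.3552 m^2


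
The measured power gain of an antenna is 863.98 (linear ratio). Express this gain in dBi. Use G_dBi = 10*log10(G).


G_dBi = 10 * log10(863.98) = 29.37 dBi

29.37 dBi


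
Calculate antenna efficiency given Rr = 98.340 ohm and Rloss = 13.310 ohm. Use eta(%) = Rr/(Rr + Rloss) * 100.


eta = 98.340 / (98.340 + 13.310) * 100 = 88.08%

88.08%


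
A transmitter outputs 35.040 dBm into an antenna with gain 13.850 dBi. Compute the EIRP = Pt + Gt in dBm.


EIRP = Pt + Gt = 35.040 + 13.850 = 48.89 dBm

48.89 dBm


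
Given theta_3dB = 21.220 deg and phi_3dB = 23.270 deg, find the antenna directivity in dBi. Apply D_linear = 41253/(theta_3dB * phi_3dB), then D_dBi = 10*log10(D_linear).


D_linear = 41253 / (21.220 * 23.270) = 83.54371
D_dBi = 10 * log10(83.54371) = 19.22 dBi

19.22 dBi


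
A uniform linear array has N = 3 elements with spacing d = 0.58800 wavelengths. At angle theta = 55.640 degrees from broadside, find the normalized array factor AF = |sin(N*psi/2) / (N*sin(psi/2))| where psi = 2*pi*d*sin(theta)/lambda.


psi = 2*pi*0.58800*sin(55.640 deg) = 3.049849 rad
AF = |sin(3*3.049849/2) / (3*sin(3.049849/2))| = 0.3305

0.3305


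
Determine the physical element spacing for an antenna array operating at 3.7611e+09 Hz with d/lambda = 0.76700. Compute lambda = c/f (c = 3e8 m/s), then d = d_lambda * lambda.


lambda = c / f = 3.0000e+08 / 3.7611e+09 = 0.07976390 m
d = 0.76700 * 0.07976390 = 0.06118 m

0.06118 m


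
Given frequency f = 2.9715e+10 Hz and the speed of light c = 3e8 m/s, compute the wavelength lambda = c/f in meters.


lambda = c / f = 3.0000e+08 / 2.9715e+10 = 0.01010 m

0.01010 m


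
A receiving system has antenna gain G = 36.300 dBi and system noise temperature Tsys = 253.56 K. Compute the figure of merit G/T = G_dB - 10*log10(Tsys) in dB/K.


G/T = 36.300 - 10*log10(253.56) = 36.300 - 24.04081 = 12.26 dB/K

12.26 dB/K


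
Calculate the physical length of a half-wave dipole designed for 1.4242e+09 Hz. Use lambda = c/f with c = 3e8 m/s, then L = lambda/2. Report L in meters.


lambda = c / f = 3.0000e+08 / 1.4242e+09 = 0.2106446 m
L = lambda / 2 = 0.2106446 / 2 = 0.1053 m

0.1053 m


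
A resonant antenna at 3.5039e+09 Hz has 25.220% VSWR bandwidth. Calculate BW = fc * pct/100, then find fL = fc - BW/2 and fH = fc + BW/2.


BW = 3.5039e+09 * 25.220/100 = 8.836836e+08 Hz
fL = 3.5039e+09 - 8.836836e+08/2 = 3.062e+09 Hz
fH = 3.5039e+09 + 8.836836e+08/2 = 3.946e+09 Hz

BW=8.837e+08 Hz, fL=3.062e+09 Hz, fH=3.946e+09 Hz


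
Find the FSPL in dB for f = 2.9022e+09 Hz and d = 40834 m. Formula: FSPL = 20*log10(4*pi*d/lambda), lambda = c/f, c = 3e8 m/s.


lambda = c / f = 3.0000e+08 / 2.9022e+09 = 0.1033699 m
FSPL = 20 * log10(4*pi*40834/0.1033699) = 133.9 dB

133.9 dB


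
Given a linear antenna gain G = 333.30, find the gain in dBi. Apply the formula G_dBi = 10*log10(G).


G_dBi = 10 * log10(333.30) = 25.23 dBi

25.23 dBi


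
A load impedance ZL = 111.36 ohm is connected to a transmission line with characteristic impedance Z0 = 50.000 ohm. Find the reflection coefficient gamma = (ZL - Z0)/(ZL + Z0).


gamma = (111.36 - 50.000) / (111.36 + 50.000) = 0.3803

0.3803


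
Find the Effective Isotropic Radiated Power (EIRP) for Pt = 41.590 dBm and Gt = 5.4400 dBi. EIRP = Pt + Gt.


EIRP = Pt + Gt = 41.590 + 5.4400 = 47.03 dBm

47.03 dBm


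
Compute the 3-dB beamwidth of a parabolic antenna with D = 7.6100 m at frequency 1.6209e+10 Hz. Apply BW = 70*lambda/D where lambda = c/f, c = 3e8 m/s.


lambda = c / f = 3.0000e+08 / 1.6209e+10 = 0.01850824 m
BW = 70 * 0.01850824 / 7.6100 = 0.1702 deg

0.1702 deg


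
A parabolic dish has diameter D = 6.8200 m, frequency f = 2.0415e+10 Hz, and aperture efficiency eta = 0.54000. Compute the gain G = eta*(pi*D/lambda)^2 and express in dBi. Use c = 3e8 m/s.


lambda = c / f = 3.0000e+08 / 2.0415e+10 = 0.01469508 m
G_linear = 0.54000 * (pi * 6.8200 / 0.01469508)^2 = 1.147938e+06
G_dBi = 10 * log10(1.147938e+06) = 60.60 dBi

60.60 dBi


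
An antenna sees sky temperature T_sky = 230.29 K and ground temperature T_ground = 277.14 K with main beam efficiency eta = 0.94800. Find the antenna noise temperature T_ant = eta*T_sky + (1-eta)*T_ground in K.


T_ant = 0.94800 * 230.29 + (1 - 0.94800) * 277.14 = 232.7 K

232.7 K


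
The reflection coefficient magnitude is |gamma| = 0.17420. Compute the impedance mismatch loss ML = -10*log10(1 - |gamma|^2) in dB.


ML = -10 * log10(1 - 0.17420^2) = -10 * log10(0.96965436) = 0.1338 dB

0.1338 dB


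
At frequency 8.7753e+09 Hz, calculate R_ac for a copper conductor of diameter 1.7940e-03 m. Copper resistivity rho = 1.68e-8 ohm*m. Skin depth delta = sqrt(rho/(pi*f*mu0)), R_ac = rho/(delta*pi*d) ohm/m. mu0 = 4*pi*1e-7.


delta = sqrt(1.68e-8 / (pi * 8.7753e+09 * 4*pi*1e-7)) = 6.963760e-07 m
R_ac = 1.68e-8 / (6.963760e-07 * pi * 1.7940e-03) = 4.280 ohm/m

4.280 ohm/m


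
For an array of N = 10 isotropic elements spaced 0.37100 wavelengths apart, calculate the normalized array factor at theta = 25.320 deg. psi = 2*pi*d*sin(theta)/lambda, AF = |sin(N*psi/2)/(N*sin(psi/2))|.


psi = 2*pi*0.37100*sin(25.320 deg) = 0.9969332 rad
AF = |sin(10*0.9969332/2) / (10*sin(0.9969332/2))| = 0.2015

0.2015


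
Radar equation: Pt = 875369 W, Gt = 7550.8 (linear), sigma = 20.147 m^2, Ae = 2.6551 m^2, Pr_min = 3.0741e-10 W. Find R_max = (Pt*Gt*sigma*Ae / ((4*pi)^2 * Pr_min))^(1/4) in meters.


R^4 = 875369*7550.8*20.147*2.6551 / ((4*pi)^2 * 3.0741e-10) = 7.283459e+18
R_max = 7.283459e+18^0.25 = 51950 m

51950 m


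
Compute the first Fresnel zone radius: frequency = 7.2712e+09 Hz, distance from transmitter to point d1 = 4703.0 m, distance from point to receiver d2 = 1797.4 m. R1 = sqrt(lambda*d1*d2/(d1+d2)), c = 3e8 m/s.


lambda = c / f = 3.0000e+08 / 7.2712e+09 = 0.04125866 m
R1 = sqrt(0.04125866 * 4703.0 * 1797.4 / (4703.0 + 1797.4)) = 7.325 m

7.325 m


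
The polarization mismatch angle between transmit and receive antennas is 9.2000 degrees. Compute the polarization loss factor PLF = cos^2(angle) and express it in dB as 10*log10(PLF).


PLF_linear = cos^2(9.2000 deg) = 0.9744380
PLF_dB = 10 * log10(0.9744380) = -0.1125 dB

-0.1125 dB


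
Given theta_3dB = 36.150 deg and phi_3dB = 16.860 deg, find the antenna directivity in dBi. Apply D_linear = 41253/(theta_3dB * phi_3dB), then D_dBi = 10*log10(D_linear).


D_linear = 41253 / (36.150 * 16.860) = 67.68457
D_dBi = 10 * log10(67.68457) = 18.30 dBi

18.30 dBi


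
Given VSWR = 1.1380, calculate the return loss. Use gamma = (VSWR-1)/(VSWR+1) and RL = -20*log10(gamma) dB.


gamma = (1.1380 - 1) / (1.1380 + 1) = 0.06454630
RL = -20 * log10(0.06454630) = 23.80 dB

23.80 dB


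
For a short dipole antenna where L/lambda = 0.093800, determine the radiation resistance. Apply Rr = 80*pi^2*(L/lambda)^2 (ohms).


Rr = 80 * pi^2 * (0.093800)^2 = 80 * 9.869604 * 8.798440e-03 = 6.947 ohm

6.947 ohm


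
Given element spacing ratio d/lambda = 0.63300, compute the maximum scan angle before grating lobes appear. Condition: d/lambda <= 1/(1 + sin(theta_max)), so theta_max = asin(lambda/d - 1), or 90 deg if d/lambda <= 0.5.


lambda/d - 1 = 1/0.63300 - 1 = 0.5797788
theta_max = asin(0.5797788) = 35.43 deg

35.43 deg


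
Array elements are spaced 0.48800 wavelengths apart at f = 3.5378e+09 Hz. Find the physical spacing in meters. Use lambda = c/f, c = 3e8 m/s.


lambda = c / f = 3.0000e+08 / 3.5378e+09 = 0.08479846 m
d = 0.48800 * 0.08479846 = 0.04138 m

0.04138 m


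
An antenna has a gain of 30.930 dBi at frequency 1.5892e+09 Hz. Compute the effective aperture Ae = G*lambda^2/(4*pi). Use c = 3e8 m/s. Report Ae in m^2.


lambda = c / f = 3.0000e+08 / 1.5892e+09 = 0.1887742 m
G_linear = 10^(30.930/10) = 1238.797
Ae = G_linear * lambda^2 / (4*pi) = 1238.797 * 0.1887742^2 / (4*pi) = 3.513 m^2

3.513 m^2


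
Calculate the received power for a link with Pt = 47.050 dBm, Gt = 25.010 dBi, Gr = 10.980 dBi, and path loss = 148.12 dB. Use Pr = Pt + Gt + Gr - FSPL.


Pr = 47.050 + 25.010 + 10.980 - 148.12 = -65.08 dBm

-65.08 dBm


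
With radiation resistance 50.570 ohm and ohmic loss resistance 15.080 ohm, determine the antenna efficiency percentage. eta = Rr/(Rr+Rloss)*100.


eta = 50.570 / (50.570 + 15.080) * 100 = 77.03%

77.03%


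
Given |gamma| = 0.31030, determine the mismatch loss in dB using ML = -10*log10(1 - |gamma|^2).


ML = -10 * log10(1 - 0.31030^2) = -10 * log10(0.90371391) = 0.4397 dB

0.4397 dB


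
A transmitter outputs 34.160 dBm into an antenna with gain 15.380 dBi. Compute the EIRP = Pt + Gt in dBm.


EIRP = Pt + Gt = 34.160 + 15.380 = 49.54 dBm

49.54 dBm


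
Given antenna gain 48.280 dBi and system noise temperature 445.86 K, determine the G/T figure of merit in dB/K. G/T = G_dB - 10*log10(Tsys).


G/T = 48.280 - 10*log10(445.86) = 48.280 - 26.49199 = 21.79 dB/K

21.79 dB/K


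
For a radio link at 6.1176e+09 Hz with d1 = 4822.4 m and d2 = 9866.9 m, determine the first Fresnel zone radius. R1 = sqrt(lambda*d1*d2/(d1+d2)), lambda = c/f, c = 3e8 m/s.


lambda = c / f = 3.0000e+08 / 6.1176e+09 = 0.04903884 m
R1 = sqrt(0.04903884 * 4822.4 * 9866.9 / (4822.4 + 9866.9)) = 12.60 m

12.60 m


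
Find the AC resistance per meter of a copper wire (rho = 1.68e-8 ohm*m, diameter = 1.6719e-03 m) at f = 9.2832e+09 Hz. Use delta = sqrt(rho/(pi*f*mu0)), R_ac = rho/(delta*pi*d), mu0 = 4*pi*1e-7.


delta = sqrt(1.68e-8 / (pi * 9.2832e+09 * 4*pi*1e-7)) = 6.770581e-07 m
R_ac = 1.68e-8 / (6.770581e-07 * pi * 1.6719e-03) = 4.724 ohm/m

4.724 ohm/m


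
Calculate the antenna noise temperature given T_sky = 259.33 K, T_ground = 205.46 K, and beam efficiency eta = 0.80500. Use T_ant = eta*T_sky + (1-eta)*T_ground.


T_ant = 0.80500 * 259.33 + (1 - 0.80500) * 205.46 = 248.8 K

248.8 K


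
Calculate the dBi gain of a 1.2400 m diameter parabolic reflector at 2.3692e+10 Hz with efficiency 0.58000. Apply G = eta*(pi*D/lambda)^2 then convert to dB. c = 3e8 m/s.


lambda = c / f = 3.0000e+08 / 2.3692e+10 = 0.01266250 m
G_linear = 0.58000 * (pi * 1.2400 / 0.01266250)^2 = 54894.92
G_dBi = 10 * log10(54894.92) = 47.40 dBi

47.40 dBi


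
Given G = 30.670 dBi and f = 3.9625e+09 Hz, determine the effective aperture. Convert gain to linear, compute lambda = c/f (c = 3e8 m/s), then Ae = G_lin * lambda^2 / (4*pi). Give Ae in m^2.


lambda = c / f = 3.0000e+08 / 3.9625e+09 = 0.07570978 m
G_linear = 10^(30.670/10) = 1166.810
Ae = G_linear * lambda^2 / (4*pi) = 1166.810 * 0.07570978^2 / (4*pi) = 0.5322 m^2

0.5322 m^2


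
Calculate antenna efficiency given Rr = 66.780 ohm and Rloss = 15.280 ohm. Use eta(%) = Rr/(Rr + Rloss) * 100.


eta = 66.780 / (66.780 + 15.280) * 100 = 81.38%

81.38%


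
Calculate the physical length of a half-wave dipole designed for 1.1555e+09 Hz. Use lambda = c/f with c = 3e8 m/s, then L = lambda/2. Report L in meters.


lambda = c / f = 3.0000e+08 / 1.1555e+09 = 0.2596279 m
L = lambda / 2 = 0.2596279 / 2 = 0.1298 m

0.1298 m


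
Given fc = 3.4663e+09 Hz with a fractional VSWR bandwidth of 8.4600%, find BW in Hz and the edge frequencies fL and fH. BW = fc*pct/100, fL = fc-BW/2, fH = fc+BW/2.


BW = 3.4663e+09 * 8.4600/100 = 2.932490e+08 Hz
fL = 3.4663e+09 - 2.932490e+08/2 = 3.320e+09 Hz
fH = 3.4663e+09 + 2.932490e+08/2 = 3.613e+09 Hz

BW=2.932e+08 Hz, fL=3.320e+09 Hz, fH=3.613e+09 Hz


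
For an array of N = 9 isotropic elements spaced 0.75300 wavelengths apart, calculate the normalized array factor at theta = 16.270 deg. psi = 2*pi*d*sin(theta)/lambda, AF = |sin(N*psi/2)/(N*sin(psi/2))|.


psi = 2*pi*0.75300*sin(16.270 deg) = 1.325523 rad
AF = |sin(9*1.325523/2) / (9*sin(1.325523/2))| = 0.05652

0.05652


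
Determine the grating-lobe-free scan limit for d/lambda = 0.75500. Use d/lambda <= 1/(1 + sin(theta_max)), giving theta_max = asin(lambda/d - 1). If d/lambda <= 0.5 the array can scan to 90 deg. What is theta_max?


lambda/d - 1 = 1/0.75500 - 1 = 0.3245033
theta_max = asin(0.3245033) = 18.94 deg

18.94 deg
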